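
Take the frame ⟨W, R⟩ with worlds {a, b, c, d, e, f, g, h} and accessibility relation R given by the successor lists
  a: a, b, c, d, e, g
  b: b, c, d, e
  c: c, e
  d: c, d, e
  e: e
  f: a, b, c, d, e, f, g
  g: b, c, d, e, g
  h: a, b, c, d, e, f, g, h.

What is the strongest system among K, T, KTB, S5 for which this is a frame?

T

Reflexive (axiom T): yes — every world is R-related to itself.
Symmetric (axiom B): no — a R b but not b R a.
Euclidean (axiom 5): no — a R b and a R g, but not b R g.
So F validates K, T; KTB would additionally require R to be symmetric. The strongest is T.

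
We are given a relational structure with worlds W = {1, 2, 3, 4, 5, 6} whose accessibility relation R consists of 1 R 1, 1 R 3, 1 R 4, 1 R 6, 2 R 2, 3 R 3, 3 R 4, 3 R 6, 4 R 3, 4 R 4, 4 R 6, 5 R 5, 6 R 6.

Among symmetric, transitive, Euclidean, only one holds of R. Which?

transitive

Symmetric: no — 1 R 3 but not 3 R 1.
Transitive: yes — every two-step R-path is closed by a direct edge.
Euclidean: no — 1 R 6 and 1 R 3, but not 6 R 3.
Only transitive holds.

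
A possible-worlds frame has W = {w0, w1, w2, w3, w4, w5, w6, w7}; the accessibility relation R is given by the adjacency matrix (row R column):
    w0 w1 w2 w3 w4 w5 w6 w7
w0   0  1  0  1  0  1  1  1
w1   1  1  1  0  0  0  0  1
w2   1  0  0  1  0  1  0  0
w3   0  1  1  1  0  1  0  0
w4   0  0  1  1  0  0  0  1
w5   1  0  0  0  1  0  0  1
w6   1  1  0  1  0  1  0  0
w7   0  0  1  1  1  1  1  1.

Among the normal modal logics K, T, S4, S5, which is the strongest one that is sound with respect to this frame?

Reflexive (axiom T): no — w0 is not related to itself.
Transitive (axiom 4): no — w0 R w1 and w1 R w2, but not w0 R w2.
Euclidean (axiom 5): no — w0 R w1 and w0 R w3, but not w1 R w3.
So F validates K; T would additionally require R to be reflexive. The strongest is K.

K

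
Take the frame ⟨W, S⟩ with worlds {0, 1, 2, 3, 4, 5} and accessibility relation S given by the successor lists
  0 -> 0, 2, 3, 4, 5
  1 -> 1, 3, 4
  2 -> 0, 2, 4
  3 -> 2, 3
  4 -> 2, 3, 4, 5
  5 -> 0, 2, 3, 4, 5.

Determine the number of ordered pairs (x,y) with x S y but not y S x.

Enumerating: (0,3), (0,4), (1,3), (1,4), (3,2), (4,3), (5,2), (5,3).

8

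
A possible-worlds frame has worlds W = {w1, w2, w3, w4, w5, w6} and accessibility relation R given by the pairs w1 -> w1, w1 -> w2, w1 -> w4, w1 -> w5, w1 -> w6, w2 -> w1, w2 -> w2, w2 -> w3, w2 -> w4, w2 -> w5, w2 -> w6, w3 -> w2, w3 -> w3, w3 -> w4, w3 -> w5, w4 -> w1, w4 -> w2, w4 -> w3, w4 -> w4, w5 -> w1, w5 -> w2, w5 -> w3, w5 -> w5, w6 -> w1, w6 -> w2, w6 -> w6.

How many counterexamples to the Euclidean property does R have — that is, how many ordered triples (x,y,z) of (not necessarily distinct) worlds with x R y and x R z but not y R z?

22

Enumerating: (w1,w4,w5), (w1,w4,w6), (w1,w5,w4), (w1,w5,w6), (w1,w6,w4), (w1,w6,w5), (w2,w1,w3), (w2,w3,w1), (w2,w3,w6), (w2,w4,w5), (w2,w4,w6), (w2,w5,w4), … and 10 more.
Total: 22.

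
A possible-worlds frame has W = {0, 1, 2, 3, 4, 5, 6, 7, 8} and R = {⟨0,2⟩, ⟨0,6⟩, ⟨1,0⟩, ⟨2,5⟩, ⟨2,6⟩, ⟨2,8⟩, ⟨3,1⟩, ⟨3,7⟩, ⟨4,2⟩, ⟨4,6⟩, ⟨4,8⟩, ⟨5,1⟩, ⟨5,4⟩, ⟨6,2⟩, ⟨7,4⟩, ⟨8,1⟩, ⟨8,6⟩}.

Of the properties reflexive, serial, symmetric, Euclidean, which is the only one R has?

Reflexive: no — 0 is not related to itself.
Serial: yes — every world has a successor (e.g. 0 R 2).
Symmetric: no — 0 R 2 but not 2 R 0.
Euclidean: no — 2 R 5 and 2 R 6, but not 5 R 6.
Only serial holds.

serial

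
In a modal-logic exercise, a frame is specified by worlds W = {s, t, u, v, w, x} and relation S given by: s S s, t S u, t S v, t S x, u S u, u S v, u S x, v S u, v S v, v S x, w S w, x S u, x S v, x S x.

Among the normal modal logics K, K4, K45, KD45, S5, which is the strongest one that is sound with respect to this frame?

KD45

Transitive (axiom 4): yes — every two-step S-path is closed by a direct edge.
Euclidean (axiom 5): yes — any two successors of a common world are S-related.
Serial (axiom D): yes — every world has a successor (e.g. s S s).
Reflexive (axiom T): no — t is not related to itself.
So F validates K, K4, K45, KD45; S5 would additionally require S to be reflexive. The strongest is KD45.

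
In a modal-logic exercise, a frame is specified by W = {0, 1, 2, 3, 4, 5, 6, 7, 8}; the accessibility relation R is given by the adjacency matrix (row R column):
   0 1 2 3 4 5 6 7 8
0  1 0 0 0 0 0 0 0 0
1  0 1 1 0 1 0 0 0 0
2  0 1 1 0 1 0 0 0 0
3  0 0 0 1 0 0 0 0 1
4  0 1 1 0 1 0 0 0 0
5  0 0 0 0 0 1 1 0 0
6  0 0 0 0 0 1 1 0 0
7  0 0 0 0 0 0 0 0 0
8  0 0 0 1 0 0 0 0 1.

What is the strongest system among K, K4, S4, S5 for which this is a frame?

Transitive (axiom 4): yes — every two-step R-path is closed by a direct edge.
Reflexive (axiom T): no — 7 is not related to itself.
Euclidean (axiom 5): yes — any two successors of a common world are R-related.
So F validates K, K4; S4 would additionally require R to be reflexive. The strongest is K4.

K4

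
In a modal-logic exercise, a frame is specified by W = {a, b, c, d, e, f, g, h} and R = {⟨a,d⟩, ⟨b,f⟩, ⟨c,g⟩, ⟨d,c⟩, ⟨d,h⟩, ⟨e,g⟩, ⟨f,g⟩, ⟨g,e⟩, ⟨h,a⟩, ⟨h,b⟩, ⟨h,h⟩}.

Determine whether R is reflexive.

Reflexive: no — a is not related to itself.

No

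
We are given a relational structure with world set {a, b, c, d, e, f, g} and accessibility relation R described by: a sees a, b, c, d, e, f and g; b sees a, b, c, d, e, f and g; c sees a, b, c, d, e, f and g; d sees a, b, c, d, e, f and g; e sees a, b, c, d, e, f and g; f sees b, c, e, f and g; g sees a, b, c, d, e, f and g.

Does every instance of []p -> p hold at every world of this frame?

Yes

The schema T characterises exactly the reflexive frames.
Reflexive: yes — every world is R-related to itself.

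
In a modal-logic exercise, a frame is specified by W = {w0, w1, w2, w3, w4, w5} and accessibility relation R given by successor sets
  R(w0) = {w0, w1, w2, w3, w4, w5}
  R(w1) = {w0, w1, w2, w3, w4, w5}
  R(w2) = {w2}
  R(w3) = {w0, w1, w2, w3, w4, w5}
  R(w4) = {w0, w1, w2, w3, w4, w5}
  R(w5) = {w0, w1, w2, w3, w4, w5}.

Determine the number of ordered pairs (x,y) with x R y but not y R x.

5

Enumerating: (w0,w2), (w1,w2), (w3,w2), (w4,w2), (w5,w2).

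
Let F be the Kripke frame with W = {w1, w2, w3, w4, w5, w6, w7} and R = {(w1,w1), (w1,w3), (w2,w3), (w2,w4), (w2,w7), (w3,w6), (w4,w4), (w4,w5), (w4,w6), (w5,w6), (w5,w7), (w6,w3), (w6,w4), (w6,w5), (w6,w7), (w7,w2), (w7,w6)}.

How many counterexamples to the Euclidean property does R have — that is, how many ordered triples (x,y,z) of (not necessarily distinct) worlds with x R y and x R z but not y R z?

Enumerating: (w1,w3,w1), (w1,w3,w3), (w2,w3,w3), (w2,w3,w4), (w2,w3,w7), (w2,w4,w3), (w2,w4,w7), (w2,w7,w3), (w2,w7,w4), (w2,w7,w7), (w3,w6,w6), (w4,w5,w4), … and 21 more.
Total: 33.

33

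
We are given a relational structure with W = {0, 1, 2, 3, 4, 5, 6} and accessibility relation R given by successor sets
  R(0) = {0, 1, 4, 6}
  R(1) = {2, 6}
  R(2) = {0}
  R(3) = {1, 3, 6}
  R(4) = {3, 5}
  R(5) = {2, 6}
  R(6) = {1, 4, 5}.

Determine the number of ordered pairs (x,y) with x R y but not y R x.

11

Enumerating: (0,1), (0,4), (0,6), (1,2), (2,0), (3,1), (3,6), (4,3), (4,5), (5,2), (6,4).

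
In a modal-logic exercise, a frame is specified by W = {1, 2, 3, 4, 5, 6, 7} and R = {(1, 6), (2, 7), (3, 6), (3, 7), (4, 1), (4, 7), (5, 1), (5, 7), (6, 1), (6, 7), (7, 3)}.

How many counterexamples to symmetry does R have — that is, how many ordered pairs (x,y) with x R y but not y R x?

7

Enumerating: (2,7), (3,6), (4,1), (4,7), (5,1), (5,7), (6,7).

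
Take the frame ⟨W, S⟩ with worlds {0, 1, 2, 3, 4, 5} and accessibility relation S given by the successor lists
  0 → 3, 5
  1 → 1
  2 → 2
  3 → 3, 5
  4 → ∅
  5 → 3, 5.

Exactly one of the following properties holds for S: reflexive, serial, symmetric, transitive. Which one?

Reflexive: no — 0 is not related to itself.
Serial: no — 4 has no S-successor.
Symmetric: no — 0 S 3 but not 3 S 0.
Transitive: yes — every two-step S-path is closed by a direct edge.
Only transitive holds.

transitive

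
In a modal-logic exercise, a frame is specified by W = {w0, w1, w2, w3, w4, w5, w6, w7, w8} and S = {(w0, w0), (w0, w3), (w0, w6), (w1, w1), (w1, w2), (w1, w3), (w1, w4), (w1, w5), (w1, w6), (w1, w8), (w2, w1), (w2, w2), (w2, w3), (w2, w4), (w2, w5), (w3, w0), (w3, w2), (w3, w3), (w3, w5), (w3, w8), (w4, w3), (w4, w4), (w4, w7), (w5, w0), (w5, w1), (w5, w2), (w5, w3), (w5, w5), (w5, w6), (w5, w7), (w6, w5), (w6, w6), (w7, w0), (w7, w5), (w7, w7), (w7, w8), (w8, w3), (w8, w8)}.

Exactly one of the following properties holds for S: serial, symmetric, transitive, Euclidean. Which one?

serial

Serial: yes — every world has a successor (e.g. w0 S w0).
Symmetric: no — w0 S w6 but not w6 S w0.
Transitive: no — w0 S w3 and w3 S w2, but not w0 S w2.
Euclidean: no — w0 S w3 and w0 S w6, but not w3 S w6.
Only serial holds.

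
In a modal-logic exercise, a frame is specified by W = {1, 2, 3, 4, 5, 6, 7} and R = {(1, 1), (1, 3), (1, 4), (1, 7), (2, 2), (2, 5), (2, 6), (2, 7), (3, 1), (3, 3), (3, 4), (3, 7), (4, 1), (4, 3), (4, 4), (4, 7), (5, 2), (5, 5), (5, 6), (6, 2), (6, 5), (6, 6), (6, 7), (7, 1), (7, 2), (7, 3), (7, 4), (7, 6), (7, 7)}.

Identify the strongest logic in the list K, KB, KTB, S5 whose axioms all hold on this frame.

Symmetric (axiom B): yes — every pair in R has its reverse in R.
Reflexive (axiom T): yes — every world is R-related to itself.
Euclidean (axiom 5): no — 2 R 5 and 2 R 7, but not 5 R 7.
So F validates K, KB, KTB; S5 would additionally require R to be Euclidean. The strongest is KTB.

KTB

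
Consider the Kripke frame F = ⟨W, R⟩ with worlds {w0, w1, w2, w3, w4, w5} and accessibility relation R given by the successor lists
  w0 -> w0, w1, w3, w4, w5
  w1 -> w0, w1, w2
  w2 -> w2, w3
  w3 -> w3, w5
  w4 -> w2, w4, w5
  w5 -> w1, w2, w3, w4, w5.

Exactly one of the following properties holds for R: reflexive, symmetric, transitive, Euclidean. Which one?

reflexive

Reflexive: yes — every world is R-related to itself.
Symmetric: no — w0 R w3 but not w3 R w0.
Transitive: no — w0 R w1 and w1 R w2, but not w0 R w2.
Euclidean: no — w0 R w1 and w0 R w3, but not w1 R w3.
Only reflexive holds.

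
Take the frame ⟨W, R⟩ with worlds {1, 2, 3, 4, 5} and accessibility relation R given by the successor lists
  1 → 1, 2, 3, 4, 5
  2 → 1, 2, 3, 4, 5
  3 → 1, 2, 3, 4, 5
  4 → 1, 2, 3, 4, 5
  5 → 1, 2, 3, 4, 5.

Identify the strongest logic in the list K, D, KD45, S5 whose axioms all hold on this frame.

Serial (axiom D): yes — every world has a successor (e.g. 1 R 1).
Euclidean (axiom 5): yes — any two successors of a common world are R-related.
Transitive (axiom 4): yes — every two-step R-path is closed by a direct edge.
Reflexive (axiom T): yes — every world is R-related to itself.
So F validates K, D, KD45, S5. The strongest is S5.

S5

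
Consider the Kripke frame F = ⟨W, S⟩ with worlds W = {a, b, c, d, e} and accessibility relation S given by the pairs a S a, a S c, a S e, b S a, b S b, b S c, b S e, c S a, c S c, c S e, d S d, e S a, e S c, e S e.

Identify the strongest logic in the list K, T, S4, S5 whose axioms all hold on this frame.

S4

Reflexive (axiom T): yes — every world is S-related to itself.
Transitive (axiom 4): yes — every two-step S-path is closed by a direct edge.
Euclidean (axiom 5): no — b S a and b S b, but not a S b.
So F validates K, T, S4; S5 would additionally require S to be Euclidean. The strongest is S4.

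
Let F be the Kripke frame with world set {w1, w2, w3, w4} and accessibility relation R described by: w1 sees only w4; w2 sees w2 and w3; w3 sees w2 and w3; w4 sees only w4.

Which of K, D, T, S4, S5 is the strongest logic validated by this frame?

D

Serial (axiom D): yes — every world has a successor (e.g. w1 R w4).
Reflexive (axiom T): no — w1 is not related to itself.
Transitive (axiom 4): yes — every two-step R-path is closed by a direct edge.
Euclidean (axiom 5): yes — any two successors of a common world are R-related.
So F validates K, D; T would additionally require R to be reflexive. The strongest is D.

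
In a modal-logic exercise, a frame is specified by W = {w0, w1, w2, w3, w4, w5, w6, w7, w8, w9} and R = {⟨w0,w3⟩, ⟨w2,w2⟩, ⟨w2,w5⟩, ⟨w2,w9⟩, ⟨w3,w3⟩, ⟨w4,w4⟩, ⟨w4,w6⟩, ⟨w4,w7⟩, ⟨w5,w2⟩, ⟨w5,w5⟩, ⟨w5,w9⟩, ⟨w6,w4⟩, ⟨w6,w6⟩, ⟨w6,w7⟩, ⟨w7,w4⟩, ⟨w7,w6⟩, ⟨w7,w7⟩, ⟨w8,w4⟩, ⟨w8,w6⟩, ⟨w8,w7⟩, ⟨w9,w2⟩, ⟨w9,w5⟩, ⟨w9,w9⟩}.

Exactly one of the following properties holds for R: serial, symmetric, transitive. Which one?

transitive

Serial: no — w1 has no R-successor.
Symmetric: no — w0 R w3 but not w3 R w0.
Transitive: yes — every two-step R-path is closed by a direct edge.
Only transitive holds.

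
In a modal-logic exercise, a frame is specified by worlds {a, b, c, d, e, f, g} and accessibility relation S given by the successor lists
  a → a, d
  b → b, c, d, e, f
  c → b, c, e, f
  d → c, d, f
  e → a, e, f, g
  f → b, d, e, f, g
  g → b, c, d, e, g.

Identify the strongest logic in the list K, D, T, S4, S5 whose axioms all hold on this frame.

Serial (axiom D): yes — every world has a successor (e.g. a S a).
Reflexive (axiom T): yes — every world is S-related to itself.
Transitive (axiom 4): no — a S d and d S c, but not a S c.
Euclidean (axiom 5): no — b S c and b S d, but not c S d.
So F validates K, D, T; S4 would additionally require S to be transitive. The strongest is T.

T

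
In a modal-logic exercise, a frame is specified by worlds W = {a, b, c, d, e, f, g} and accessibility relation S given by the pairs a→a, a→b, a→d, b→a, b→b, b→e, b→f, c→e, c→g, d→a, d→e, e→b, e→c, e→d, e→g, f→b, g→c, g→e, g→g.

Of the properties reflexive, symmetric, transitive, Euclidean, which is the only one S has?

Reflexive: no — c is not related to itself.
Symmetric: yes — every pair in S has its reverse in S.
Transitive: no — a S b and b S e, but not a S e.
Euclidean: no — a S b and a S d, but not b S d.
Only symmetric holds.

symmetric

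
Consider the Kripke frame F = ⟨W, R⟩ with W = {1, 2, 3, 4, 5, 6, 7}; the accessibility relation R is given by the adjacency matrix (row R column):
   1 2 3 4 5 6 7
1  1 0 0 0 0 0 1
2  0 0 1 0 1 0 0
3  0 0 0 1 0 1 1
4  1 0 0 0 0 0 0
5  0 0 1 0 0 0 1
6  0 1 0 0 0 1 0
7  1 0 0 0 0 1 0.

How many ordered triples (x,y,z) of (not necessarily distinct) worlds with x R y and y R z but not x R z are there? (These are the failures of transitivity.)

Enumerating: (1,7,6), (2,3,4), (2,3,6), (2,3,7), (2,5,7), (3,4,1), (3,6,2), (3,7,1), (4,1,7), (5,3,4), (5,3,6), (5,7,1), (5,7,6), (6,2,3), (6,2,5), (7,1,7), (7,6,2).

17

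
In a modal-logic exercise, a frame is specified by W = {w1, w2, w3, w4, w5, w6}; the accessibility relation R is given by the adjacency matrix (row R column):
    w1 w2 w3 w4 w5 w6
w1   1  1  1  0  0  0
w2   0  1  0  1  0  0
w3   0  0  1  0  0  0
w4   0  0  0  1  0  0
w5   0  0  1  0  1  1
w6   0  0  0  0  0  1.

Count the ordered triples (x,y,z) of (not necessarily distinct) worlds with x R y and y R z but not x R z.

1

Enumerating: (w1,w2,w4).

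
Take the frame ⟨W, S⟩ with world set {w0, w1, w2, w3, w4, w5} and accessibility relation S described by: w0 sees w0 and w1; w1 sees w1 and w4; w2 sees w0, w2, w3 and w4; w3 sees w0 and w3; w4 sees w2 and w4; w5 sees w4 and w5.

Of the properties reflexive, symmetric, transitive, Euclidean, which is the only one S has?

Reflexive: yes — every world is S-related to itself.
Symmetric: no — w0 S w1 but not w1 S w0.
Transitive: no — w0 S w1 and w1 S w4, but not w0 S w4.
Euclidean: no — w2 S w0 and w2 S w3, but not w0 S w3.
Only reflexive holds.

reflexive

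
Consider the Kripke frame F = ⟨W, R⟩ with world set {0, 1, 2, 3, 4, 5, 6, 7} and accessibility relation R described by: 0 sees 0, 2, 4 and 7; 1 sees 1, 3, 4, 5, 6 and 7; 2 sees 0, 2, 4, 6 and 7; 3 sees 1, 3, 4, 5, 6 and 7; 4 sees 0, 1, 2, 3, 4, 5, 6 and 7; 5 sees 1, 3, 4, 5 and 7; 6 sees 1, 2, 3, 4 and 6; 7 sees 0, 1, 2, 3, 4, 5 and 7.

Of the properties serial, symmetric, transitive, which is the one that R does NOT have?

Serial: yes — every world has a successor (e.g. 0 R 0).
Symmetric: yes — every pair in R has its reverse in R.
Transitive: no — 0 R 2 and 2 R 6, but not 0 R 6.
Only transitive fails.

transitive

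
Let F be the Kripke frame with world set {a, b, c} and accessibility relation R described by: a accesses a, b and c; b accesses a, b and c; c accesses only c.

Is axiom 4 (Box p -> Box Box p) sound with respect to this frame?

By correspondence theory, 4 is valid on a frame iff R is transitive.
Transitive: yes — every two-step R-path is closed by a direct edge.

Yes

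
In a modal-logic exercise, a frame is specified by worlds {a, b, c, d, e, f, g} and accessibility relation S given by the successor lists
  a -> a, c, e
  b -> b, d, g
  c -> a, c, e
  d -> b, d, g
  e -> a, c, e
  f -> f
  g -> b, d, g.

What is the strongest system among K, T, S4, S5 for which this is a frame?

S5

Reflexive (axiom T): yes — every world is S-related to itself.
Transitive (axiom 4): yes — every two-step S-path is closed by a direct edge.
Euclidean (axiom 5): yes — any two successors of a common world are S-related.
So F validates K, T, S4, S5. The strongest is S5.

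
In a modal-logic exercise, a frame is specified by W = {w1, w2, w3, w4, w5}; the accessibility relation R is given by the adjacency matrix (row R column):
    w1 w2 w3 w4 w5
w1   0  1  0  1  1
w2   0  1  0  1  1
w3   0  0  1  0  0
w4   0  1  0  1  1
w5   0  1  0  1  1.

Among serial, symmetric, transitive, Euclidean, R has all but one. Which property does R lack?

Serial: yes — every world has a successor (e.g. w1 R w2).
Symmetric: no — w1 R w2 but not w2 R w1.
Transitive: yes — every two-step R-path is closed by a direct edge.
Euclidean: yes — any two successors of a common world are R-related.
Only symmetric fails.

symmetric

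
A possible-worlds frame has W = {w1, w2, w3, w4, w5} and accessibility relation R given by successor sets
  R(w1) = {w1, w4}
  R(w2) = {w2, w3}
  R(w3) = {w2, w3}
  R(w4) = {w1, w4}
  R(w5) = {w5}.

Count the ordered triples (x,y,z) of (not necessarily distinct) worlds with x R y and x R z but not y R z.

R is Euclidean; there are no such tuples.

0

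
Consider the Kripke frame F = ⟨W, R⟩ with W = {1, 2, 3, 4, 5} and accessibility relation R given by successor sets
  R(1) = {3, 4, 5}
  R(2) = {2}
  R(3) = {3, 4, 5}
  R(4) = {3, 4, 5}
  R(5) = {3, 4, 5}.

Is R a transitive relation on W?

Yes

Transitive: yes — every two-step R-path is closed by a direct edge.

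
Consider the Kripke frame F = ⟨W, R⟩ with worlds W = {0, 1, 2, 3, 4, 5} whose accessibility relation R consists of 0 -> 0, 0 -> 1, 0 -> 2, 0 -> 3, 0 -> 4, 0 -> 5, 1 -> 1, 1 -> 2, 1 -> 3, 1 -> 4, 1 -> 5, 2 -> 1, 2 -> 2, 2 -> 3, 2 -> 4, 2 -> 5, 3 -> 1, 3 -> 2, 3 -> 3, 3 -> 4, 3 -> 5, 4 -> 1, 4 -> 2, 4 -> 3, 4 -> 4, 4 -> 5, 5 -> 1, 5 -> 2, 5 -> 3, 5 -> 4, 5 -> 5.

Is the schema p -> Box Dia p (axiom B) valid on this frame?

No

The schema B characterises exactly the symmetric frames.
Symmetric: no — 0 R 1 but not 1 R 0.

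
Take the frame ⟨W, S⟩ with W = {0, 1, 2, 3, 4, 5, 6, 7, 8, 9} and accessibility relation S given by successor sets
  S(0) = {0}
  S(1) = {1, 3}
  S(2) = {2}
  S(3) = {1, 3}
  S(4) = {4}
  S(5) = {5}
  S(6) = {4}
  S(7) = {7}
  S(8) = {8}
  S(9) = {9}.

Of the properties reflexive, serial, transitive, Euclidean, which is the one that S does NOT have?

reflexive

Reflexive: no — 6 is not related to itself.
Serial: yes — every world has a successor (e.g. 0 S 0).
Transitive: yes — every two-step S-path is closed by a direct edge.
Euclidean: yes — any two successors of a common world are S-related.
Only reflexive fails.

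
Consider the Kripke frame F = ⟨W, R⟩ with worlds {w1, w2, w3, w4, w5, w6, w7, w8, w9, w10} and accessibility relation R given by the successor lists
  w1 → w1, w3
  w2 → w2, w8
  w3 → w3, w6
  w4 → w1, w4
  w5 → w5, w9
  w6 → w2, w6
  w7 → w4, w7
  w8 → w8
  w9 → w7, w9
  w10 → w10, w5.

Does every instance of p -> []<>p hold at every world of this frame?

The schema B characterises exactly the symmetric frames.
Symmetric: no — w1 R w3 but not w3 R w1.

No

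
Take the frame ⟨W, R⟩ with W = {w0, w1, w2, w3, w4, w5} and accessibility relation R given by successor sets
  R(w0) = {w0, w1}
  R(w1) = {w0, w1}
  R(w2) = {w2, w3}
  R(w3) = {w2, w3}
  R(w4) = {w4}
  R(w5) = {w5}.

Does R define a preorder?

Reflexive: yes — every world is R-related to itself.
Transitive: yes — every two-step R-path is closed by a direct edge.
So R is a preorder.

Yes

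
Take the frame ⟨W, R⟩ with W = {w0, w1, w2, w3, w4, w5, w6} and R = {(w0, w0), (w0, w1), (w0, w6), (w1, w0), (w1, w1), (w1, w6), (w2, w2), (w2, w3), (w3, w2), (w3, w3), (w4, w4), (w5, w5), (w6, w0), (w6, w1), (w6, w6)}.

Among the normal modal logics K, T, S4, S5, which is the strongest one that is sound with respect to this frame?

Reflexive (axiom T): yes — every world is R-related to itself.
Transitive (axiom 4): yes — every two-step R-path is closed by a direct edge.
Euclidean (axiom 5): yes — any two successors of a common world are R-related.
So F validates K, T, S4, S5. The strongest is S5.

S5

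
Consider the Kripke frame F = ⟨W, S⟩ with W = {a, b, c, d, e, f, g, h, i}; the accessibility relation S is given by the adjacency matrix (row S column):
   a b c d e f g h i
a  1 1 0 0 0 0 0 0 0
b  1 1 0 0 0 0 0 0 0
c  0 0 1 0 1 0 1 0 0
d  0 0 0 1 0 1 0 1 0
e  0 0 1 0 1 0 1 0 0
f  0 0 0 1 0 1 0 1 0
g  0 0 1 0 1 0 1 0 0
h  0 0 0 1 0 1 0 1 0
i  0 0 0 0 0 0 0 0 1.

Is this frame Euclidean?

Yes

Euclidean: yes — any two successors of a common world are S-related.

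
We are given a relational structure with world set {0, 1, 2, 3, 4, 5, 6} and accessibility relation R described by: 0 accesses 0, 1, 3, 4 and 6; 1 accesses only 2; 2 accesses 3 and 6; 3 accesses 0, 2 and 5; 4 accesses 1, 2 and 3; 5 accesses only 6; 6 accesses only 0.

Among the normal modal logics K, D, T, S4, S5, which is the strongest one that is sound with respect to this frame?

D

Serial (axiom D): yes — every world has a successor (e.g. 0 R 0).
Reflexive (axiom T): no — 1 is not related to itself.
Transitive (axiom 4): no — 0 R 1 and 1 R 2, but not 0 R 2.
Euclidean (axiom 5): no — 0 R 1 and 0 R 3, but not 1 R 3.
So F validates K, D; T would additionally require R to be reflexive. The strongest is D.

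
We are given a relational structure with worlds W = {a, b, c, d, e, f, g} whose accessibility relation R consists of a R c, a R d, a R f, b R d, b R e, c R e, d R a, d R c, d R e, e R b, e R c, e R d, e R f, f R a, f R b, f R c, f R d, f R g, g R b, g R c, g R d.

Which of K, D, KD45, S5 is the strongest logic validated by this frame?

Serial (axiom D): yes — every world has a successor (e.g. a R c).
Euclidean (axiom 5): no — a R c and a R d, but not c R d.
Transitive (axiom 4): no — a R c and c R e, but not a R e.
Reflexive (axiom T): no — a is not related to itself.
So F validates K, D; KD45 would additionally require R to be Euclidean and transitive. The strongest is D.

D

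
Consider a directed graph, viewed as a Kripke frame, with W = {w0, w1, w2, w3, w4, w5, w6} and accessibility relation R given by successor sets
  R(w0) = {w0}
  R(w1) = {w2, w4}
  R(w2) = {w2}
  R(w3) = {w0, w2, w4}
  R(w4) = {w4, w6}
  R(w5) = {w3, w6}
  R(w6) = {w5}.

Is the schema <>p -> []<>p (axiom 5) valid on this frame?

No

By correspondence theory, 5 is valid on a frame iff R is Euclidean.
Euclidean: no — w1 R w2 and w1 R w4, but not w2 R w4.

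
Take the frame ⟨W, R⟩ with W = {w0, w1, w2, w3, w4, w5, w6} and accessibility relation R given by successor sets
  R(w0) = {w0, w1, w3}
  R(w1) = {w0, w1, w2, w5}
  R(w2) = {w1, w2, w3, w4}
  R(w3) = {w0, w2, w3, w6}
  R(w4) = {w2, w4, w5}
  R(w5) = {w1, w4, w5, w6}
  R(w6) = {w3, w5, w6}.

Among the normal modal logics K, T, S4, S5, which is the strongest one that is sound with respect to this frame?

Reflexive (axiom T): yes — every world is R-related to itself.
Transitive (axiom 4): no — w0 R w1 and w1 R w2, but not w0 R w2.
Euclidean (axiom 5): no — w0 R w1 and w0 R w3, but not w1 R w3.
So F validates K, T; S4 would additionally require R to be transitive. The strongest is T.

T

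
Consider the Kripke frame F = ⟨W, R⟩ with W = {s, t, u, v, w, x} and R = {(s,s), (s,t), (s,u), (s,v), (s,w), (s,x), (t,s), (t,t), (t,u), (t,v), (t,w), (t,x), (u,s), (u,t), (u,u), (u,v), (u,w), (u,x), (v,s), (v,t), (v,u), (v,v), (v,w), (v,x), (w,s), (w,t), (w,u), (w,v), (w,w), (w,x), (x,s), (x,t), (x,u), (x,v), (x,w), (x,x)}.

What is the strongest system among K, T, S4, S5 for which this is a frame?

Reflexive (axiom T): yes — every world is R-related to itself.
Transitive (axiom 4): yes — every two-step R-path is closed by a direct edge.
Euclidean (axiom 5): yes — any two successors of a common world are R-related.
So F validates K, T, S4, S5. The strongest is S5.

S5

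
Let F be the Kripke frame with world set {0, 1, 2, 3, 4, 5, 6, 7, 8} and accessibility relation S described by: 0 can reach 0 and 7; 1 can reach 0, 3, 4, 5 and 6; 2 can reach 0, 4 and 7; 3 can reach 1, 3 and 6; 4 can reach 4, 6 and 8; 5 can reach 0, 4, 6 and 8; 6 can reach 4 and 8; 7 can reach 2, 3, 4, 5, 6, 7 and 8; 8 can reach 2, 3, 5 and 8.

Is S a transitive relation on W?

Transitive: no — 0 S 7 and 7 S 2, but not 0 S 2.

No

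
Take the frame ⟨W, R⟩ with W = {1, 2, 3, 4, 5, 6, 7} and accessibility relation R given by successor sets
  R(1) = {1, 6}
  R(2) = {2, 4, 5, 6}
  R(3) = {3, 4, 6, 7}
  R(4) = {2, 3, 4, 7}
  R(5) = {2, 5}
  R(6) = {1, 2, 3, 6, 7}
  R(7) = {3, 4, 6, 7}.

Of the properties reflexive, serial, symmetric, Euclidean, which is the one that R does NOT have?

Euclidean

Reflexive: yes — every world is R-related to itself.
Serial: yes — every world has a successor (e.g. 1 R 1).
Symmetric: yes — every pair in R has its reverse in R.
Euclidean: no — 2 R 4 and 2 R 5, but not 4 R 5.
Only Euclidean fails.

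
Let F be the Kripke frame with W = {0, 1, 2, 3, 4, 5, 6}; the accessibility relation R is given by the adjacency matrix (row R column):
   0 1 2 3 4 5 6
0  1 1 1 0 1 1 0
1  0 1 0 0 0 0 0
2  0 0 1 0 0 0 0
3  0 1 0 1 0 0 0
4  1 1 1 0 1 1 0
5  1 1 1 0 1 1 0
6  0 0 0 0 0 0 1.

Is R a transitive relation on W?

Transitive: yes — every two-step R-path is closed by a direct edge.

Yes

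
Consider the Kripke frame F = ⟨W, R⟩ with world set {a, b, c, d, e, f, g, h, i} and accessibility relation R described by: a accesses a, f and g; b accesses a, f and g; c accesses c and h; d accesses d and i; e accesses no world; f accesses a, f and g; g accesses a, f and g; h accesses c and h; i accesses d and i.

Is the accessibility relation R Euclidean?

Euclidean: yes — any two successors of a common world are R-related.

Yes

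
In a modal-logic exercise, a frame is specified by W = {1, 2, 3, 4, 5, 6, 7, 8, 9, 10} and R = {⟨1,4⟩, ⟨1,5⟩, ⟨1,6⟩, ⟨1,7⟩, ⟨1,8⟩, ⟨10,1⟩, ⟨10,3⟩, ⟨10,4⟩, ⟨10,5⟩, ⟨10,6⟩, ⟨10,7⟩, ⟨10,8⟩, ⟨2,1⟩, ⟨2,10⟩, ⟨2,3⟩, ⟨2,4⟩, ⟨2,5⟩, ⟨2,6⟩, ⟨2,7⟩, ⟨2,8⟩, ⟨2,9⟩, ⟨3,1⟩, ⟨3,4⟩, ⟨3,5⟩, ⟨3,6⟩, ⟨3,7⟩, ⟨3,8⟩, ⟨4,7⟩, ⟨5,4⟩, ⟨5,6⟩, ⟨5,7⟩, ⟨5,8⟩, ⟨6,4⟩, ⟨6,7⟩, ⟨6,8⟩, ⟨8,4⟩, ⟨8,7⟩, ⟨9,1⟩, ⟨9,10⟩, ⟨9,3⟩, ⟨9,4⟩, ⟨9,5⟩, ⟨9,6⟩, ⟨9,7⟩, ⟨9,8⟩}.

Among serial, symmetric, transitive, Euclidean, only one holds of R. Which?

Serial: no — 7 has no R-successor.
Symmetric: no — 1 R 4 but not 4 R 1.
Transitive: yes — every two-step R-path is closed by a direct edge.
Euclidean: no — 1 R 4 and 1 R 5, but not 4 R 5.
Only transitive holds.

transitive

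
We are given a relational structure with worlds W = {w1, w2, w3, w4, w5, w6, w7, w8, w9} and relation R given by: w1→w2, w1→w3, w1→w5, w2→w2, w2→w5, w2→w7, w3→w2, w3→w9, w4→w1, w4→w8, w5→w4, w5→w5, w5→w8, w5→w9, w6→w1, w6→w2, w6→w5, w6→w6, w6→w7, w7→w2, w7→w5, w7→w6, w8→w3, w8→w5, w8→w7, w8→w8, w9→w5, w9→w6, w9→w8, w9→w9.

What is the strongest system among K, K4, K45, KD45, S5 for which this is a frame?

K

Transitive (axiom 4): no — w1 R w2 and w2 R w7, but not w1 R w7.
Euclidean (axiom 5): no — w1 R w2 and w1 R w3, but not w2 R w3.
Serial (axiom D): yes — every world has a successor (e.g. w1 R w2).
Reflexive (axiom T): no — w1 is not related to itself.
So F validates K; K4 would additionally require R to be transitive. The strongest is K.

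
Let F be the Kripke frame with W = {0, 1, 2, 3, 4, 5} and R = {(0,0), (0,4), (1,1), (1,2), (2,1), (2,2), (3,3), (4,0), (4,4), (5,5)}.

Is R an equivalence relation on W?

Yes

Reflexive: yes — every world is R-related to itself.
Symmetric: yes — every pair in R has its reverse in R.
Transitive: yes — every two-step R-path is closed by a direct edge.
So R is an equivalence relation.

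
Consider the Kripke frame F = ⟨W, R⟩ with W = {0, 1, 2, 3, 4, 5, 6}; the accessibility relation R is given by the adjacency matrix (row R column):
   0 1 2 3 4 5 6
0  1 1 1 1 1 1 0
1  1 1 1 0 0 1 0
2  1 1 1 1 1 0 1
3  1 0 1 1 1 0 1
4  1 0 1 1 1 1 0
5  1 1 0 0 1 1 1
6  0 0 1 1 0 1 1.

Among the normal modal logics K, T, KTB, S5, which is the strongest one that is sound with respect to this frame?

Reflexive (axiom T): yes — every world is R-related to itself.
Symmetric (axiom B): yes — every pair in R has its reverse in R.
Euclidean (axiom 5): no — 0 R 1 and 0 R 3, but not 1 R 3.
So F validates K, T, KTB; S5 would additionally require R to be Euclidean. The strongest is KTB.

KTB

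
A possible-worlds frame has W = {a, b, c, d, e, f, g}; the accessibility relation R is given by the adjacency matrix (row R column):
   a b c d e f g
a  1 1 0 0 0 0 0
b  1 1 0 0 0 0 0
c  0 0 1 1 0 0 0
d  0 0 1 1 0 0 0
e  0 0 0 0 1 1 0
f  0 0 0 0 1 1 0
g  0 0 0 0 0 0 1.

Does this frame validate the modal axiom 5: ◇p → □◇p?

The schema 5 characterises exactly the Euclidean frames.
Euclidean: yes — any two successors of a common world are R-related.

Yes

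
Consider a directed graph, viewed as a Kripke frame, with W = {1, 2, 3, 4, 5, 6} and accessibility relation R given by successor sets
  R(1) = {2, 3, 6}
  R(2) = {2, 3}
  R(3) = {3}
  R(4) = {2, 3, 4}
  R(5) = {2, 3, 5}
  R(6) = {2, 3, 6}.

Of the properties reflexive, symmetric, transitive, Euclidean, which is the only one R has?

transitive

Reflexive: no — 1 is not related to itself.
Symmetric: no — 1 R 2 but not 2 R 1.
Transitive: yes — every two-step R-path is closed by a direct edge.
Euclidean: no — 1 R 2 and 1 R 6, but not 2 R 6.
Only transitive holds.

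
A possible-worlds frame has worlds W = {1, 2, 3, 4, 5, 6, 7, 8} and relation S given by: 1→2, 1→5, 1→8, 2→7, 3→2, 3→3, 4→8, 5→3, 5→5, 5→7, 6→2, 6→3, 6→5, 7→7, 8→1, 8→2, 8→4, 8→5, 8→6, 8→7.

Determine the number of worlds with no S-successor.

S is serial; there are no such worlds.

0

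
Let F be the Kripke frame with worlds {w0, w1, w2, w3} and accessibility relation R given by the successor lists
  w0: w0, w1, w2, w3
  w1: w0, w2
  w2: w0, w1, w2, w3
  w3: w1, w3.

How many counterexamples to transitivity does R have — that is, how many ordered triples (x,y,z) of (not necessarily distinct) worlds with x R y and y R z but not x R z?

Enumerating: (w1,w0,w1), (w1,w0,w3), (w1,w2,w1), (w1,w2,w3), (w3,w1,w0), (w3,w1,w2).

6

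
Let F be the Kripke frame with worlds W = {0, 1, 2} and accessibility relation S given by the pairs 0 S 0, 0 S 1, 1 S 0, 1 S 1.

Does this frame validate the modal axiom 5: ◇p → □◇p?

Yes

The schema 5 characterises exactly the Euclidean frames.
Euclidean: yes — any two successors of a common world are S-related.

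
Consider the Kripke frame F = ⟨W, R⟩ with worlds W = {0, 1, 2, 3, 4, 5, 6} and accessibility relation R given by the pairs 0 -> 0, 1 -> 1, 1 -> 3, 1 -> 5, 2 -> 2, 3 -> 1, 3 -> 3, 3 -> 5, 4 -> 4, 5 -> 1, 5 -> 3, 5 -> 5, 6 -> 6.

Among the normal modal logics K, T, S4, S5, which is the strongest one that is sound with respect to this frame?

S5

Reflexive (axiom T): yes — every world is R-related to itself.
Transitive (axiom 4): yes — every two-step R-path is closed by a direct edge.
Euclidean (axiom 5): yes — any two successors of a common world are R-related.
So F validates K, T, S4, S5. The strongest is S5.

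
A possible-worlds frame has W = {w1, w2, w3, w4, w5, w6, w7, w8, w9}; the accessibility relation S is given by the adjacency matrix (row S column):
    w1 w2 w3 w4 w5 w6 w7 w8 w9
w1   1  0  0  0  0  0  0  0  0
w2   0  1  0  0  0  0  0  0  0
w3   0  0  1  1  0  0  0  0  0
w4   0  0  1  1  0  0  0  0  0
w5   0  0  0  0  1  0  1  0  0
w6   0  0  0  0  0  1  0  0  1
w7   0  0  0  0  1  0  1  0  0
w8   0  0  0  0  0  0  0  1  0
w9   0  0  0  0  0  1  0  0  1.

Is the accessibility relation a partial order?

Reflexive: yes — every world is S-related to itself.
Transitive: yes — every two-step S-path is closed by a direct edge.
Antisymmetric: no — w3 S w4 and w4 S w3 with w3 ≠ w4.
So S is not a partial order.

No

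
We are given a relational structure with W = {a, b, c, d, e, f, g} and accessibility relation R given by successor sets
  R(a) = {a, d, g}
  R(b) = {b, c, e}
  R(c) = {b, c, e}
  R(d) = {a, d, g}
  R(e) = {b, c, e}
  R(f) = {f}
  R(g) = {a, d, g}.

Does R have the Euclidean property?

Yes

Euclidean: yes — any two successors of a common world are R-related.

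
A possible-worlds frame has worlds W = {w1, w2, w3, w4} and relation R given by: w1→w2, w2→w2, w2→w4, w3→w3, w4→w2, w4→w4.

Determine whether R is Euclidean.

Yes

Euclidean: yes — any two successors of a common world are R-related.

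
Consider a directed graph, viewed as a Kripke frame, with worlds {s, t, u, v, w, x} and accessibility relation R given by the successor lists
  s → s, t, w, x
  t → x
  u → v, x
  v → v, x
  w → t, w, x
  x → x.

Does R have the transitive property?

Yes

Transitive: yes — every two-step R-path is closed by a direct edge.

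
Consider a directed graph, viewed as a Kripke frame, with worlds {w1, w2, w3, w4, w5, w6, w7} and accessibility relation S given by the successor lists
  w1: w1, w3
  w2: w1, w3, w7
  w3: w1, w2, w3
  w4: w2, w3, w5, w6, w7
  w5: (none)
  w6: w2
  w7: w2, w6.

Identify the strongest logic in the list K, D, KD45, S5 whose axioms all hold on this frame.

K

Serial (axiom D): no — w5 has no S-successor.
Euclidean (axiom 5): no — w2 S w1 and w2 S w7, but not w1 S w7.
Transitive (axiom 4): no — w1 S w3 and w3 S w2, but not w1 S w2.
Reflexive (axiom T): no — w2 is not related to itself.
So F validates K; D would additionally require S to be serial. The strongest is K.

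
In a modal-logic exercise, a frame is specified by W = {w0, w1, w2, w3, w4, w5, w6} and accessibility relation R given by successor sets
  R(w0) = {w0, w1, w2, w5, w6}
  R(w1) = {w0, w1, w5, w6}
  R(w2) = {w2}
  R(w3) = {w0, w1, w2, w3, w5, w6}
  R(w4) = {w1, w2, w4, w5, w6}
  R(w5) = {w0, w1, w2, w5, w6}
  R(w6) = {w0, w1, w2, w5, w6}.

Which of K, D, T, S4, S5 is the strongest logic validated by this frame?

Serial (axiom D): yes — every world has a successor (e.g. w0 R w0).
Reflexive (axiom T): yes — every world is R-related to itself.
Transitive (axiom 4): no — w1 R w0 and w0 R w2, but not w1 R w2.
Euclidean (axiom 5): no — w0 R w1 and w0 R w2, but not w1 R w2.
So F validates K, D, T; S4 would additionally require R to be transitive. The strongest is T.

T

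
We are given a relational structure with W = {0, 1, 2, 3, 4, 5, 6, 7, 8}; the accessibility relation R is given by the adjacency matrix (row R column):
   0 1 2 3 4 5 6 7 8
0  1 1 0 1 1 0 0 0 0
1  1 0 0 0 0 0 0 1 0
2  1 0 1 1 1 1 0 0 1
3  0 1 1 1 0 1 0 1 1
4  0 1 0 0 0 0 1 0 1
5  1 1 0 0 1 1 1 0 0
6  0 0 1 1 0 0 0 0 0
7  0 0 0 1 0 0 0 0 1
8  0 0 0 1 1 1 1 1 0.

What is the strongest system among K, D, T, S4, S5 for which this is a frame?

Serial (axiom D): yes — every world has a successor (e.g. 0 R 0).
Reflexive (axiom T): no — 1 is not related to itself.
Transitive (axiom 4): no — 0 R 1 and 1 R 7, but not 0 R 7.
Euclidean (axiom 5): no — 0 R 1 and 0 R 3, but not 1 R 3.
So F validates K, D; T would additionally require R to be reflexive. The strongest is D.

D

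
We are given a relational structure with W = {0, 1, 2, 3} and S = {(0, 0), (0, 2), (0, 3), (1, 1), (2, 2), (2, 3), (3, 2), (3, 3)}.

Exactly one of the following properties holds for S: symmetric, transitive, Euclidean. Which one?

Symmetric: no — 0 S 2 but not 2 S 0.
Transitive: yes — every two-step S-path is closed by a direct edge.
Euclidean: no — 0 S 2 and 0 S 0, but not 2 S 0.
Only transitive holds.

transitive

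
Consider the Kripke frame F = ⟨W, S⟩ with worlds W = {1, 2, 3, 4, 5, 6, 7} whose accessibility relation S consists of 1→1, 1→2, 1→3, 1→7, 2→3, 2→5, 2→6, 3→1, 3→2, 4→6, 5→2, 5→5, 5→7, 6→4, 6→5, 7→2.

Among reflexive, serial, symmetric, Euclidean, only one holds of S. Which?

serial

Reflexive: no — 2 is not related to itself.
Serial: yes — every world has a successor (e.g. 1 S 1).
Symmetric: no — 1 S 2 but not 2 S 1.
Euclidean: no — 1 S 2 and 1 S 7, but not 2 S 7.
Only serial holds.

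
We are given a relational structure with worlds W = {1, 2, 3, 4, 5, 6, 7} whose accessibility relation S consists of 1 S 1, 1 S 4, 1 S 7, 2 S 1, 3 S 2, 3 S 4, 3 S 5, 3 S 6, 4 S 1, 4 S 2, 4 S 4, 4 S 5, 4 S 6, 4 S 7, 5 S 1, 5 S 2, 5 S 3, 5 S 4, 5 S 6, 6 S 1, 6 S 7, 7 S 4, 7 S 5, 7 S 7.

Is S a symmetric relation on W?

No

Symmetric: no — 1 S 7 but not 7 S 1.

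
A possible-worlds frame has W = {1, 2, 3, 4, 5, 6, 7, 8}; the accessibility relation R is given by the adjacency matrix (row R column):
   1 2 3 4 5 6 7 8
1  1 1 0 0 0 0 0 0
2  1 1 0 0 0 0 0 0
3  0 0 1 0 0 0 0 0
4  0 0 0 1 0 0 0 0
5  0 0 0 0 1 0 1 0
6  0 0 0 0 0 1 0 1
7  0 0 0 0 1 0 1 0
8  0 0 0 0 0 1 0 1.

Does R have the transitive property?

Yes

Transitive: yes — every two-step R-path is closed by a direct edge.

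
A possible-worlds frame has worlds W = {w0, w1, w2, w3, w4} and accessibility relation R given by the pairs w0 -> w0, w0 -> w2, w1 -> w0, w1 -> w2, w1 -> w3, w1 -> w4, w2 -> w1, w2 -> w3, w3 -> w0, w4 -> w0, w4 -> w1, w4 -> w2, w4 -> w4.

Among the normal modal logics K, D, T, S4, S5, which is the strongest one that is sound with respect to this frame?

D

Serial (axiom D): yes — every world has a successor (e.g. w0 R w0).
Reflexive (axiom T): no — w1 is not related to itself.
Transitive (axiom 4): no — w0 R w2 and w2 R w1, but not w0 R w1.
Euclidean (axiom 5): no — w1 R w0 and w1 R w3, but not w0 R w3.
So F validates K, D; T would additionally require R to be reflexive. The strongest is D.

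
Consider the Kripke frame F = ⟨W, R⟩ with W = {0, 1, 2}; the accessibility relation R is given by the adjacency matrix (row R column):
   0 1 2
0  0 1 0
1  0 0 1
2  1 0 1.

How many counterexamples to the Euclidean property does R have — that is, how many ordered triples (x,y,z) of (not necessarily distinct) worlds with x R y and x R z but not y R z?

Enumerating: (0,1,1), (2,0,0), (2,0,2).

3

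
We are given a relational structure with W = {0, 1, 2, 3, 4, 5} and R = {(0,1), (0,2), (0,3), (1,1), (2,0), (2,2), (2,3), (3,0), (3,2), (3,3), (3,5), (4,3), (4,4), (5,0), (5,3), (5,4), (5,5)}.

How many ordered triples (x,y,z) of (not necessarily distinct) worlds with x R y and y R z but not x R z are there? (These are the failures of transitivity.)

13

Enumerating: (0,2,0), (0,3,0), (0,3,5), (2,0,1), (2,3,5), (3,0,1), (3,5,4), (4,3,0), (4,3,2), (4,3,5), (5,0,1), (5,0,2), (5,3,2).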